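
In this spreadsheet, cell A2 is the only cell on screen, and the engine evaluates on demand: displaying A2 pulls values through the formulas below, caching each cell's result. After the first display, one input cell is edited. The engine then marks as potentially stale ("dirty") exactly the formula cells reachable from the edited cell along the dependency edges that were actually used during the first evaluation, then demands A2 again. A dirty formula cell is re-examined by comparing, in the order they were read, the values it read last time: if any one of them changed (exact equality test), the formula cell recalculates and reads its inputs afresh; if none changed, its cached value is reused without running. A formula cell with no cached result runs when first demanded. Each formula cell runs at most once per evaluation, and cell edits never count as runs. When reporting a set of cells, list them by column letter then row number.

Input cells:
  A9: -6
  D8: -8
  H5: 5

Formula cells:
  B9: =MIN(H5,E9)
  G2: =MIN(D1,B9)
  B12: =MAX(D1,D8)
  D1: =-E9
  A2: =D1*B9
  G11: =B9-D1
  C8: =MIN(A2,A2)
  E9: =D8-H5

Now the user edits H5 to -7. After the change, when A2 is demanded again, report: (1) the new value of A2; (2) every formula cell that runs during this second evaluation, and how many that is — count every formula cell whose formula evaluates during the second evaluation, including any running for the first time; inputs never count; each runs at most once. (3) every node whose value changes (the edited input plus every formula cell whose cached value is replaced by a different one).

A2 now evaluates to -7.
Run set: A2, B9, D1, E9 (4 run).
Changed values: A2, B9, D1, E9, H5.

Initial pass — values computed on the first demand:
  E9 = -8 - 5 = -13
  B9 = MIN(5, -13) = -13
  D1 = -(-13) = 13
  A2 = 13 * -13 = -169

Second demand — change propagation:
  E9: re-runs because H5 5->-7; new result -1.
  B9: re-runs because H5 5->-7; E9 -13->-1; new result -7.
  D1: re-runs because E9 -13->-1; new result 1.
  A2: re-runs because D1 13->1; B9 -13->-7; new result -7.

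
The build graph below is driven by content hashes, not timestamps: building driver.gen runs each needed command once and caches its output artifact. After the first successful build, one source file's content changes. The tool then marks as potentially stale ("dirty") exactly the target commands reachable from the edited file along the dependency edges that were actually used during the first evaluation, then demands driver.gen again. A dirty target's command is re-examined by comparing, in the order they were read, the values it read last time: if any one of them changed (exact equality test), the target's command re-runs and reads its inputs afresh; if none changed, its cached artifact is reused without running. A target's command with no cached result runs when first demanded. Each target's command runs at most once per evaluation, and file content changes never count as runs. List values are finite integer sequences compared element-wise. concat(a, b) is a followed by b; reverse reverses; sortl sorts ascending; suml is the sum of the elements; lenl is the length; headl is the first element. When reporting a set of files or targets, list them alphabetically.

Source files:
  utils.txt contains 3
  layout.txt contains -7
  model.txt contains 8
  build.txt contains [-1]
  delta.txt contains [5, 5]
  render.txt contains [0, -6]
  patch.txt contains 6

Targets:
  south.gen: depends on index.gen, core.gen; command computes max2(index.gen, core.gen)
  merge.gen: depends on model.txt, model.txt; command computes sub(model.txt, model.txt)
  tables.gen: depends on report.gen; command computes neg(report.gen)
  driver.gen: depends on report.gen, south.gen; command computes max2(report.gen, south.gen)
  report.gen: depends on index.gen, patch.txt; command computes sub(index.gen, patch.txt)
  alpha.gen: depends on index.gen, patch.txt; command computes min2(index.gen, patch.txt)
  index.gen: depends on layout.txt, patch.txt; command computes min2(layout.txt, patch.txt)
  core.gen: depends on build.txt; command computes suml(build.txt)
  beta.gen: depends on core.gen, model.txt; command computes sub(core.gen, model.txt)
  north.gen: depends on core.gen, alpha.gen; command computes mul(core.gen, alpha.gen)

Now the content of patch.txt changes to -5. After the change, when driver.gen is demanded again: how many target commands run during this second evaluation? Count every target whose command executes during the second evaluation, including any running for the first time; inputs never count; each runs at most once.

Initial pass — values computed on the first demand:
  core.gen = suml([-1]) = -1
  index.gen = min2(-7, 6) = -7
  report.gen = sub(-7, 6) = -13
  south.gen = max2(-7, -1) = -1
  driver.gen = max2(-13, -1) = -1

Second demand — change propagation:
  index.gen: re-runs because patch.txt 6->-5; new result -7 (unchanged).
  report.gen: re-runs because patch.txt 6->-5; new result -2.
  south.gen: re-examined; everything it read last time is the same (index.gen unchanged, core.gen unchanged) — cache -1 kept, no run.
  driver.gen: re-runs because report.gen -13->-2; new result -1 (unchanged).

The important point: at south.gen every value read last time is unchanged, so the dirty flag clears without a run.

Run set: driver.gen, index.gen, report.gen (3 run).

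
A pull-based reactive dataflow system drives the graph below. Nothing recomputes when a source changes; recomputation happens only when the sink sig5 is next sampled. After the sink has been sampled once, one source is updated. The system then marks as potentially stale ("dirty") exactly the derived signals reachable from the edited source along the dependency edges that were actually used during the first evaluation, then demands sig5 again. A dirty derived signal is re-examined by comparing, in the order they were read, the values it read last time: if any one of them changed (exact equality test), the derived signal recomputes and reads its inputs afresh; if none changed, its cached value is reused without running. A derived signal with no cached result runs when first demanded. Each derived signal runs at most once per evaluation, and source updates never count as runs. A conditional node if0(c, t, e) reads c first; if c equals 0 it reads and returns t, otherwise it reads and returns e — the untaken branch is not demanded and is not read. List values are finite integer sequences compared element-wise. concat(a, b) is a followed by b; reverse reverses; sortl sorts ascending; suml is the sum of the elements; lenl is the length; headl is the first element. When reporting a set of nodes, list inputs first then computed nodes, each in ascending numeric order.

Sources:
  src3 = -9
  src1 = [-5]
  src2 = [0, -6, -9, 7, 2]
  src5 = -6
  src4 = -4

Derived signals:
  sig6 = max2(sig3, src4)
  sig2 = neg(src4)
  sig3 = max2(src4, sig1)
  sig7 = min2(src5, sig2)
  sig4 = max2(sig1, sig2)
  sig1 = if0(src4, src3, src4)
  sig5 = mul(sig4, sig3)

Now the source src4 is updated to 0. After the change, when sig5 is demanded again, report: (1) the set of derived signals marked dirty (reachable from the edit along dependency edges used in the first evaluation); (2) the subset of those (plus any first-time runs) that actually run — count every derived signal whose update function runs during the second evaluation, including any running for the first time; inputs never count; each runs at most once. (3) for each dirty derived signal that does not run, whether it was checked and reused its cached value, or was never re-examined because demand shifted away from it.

First evaluation (everything demanded from the output):
  sig1 = if0(src4=-4 -> else branch src4) = -4
  sig2 = neg(-4) = 4
  sig3 = max2(-4, -4) = -4
  sig4 = max2(-4, 4) = 4
  sig5 = mul(4, -4) = -16

Propagation after the edit:
  sig1: runs — src4 -4->0; src4 -4->0; result -9.
  sig2: runs — src4 -4->0; result 0.
  sig3: runs — src4 -4->0; sig1 -4->-9; result 0.
  sig4: runs — sig1 -4->-9; sig2 4->0; result 0.
  sig5: runs — sig4 4->0; sig3 -4->0; result 0.

Marked dirty: sig1, sig2, sig3, sig4, sig5.
Derived signals that run: sig1, sig2, sig3, sig4, sig5 — 5 in total.
Every dirty derived signal ran.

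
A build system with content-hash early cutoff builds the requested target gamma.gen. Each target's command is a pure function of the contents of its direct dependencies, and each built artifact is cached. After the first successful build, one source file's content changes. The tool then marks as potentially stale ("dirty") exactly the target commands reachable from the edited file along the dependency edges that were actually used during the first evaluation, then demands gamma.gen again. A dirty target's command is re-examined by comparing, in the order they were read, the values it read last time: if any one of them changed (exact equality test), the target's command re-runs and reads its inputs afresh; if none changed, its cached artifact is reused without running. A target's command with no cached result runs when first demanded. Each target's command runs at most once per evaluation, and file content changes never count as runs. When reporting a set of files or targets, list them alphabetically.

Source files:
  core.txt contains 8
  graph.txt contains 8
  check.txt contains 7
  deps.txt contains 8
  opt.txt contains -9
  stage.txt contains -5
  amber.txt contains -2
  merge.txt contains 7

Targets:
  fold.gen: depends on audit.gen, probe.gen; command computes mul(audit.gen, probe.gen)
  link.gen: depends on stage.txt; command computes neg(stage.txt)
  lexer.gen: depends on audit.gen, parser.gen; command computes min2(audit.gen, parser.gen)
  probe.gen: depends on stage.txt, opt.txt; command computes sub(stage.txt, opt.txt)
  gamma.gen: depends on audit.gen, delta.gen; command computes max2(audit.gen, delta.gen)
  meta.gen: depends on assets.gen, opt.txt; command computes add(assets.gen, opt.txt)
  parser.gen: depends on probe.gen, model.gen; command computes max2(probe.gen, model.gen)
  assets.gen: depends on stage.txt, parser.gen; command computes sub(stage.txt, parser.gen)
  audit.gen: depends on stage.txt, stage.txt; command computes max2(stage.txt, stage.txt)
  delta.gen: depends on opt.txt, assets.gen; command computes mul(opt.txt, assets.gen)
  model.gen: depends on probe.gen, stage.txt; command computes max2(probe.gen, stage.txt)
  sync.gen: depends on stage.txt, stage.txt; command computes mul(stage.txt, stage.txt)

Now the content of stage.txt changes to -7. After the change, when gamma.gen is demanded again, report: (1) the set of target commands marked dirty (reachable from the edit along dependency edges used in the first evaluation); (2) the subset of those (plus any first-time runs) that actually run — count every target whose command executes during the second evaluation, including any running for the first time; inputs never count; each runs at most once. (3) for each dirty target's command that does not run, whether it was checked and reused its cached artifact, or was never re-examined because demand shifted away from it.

First evaluation (everything demanded from the output):
  audit.gen = max2(-5, -5) = -5
  probe.gen = sub(-5, -9) = 4
  model.gen = max2(4, -5) = 4
  parser.gen = max2(4, 4) = 4
  assets.gen = sub(-5, 4) = -9
  delta.gen = mul(-9, -9) = 81
  gamma.gen = max2(-5, 81) = 81

Propagation after the edit:
  audit.gen: runs — stage.txt -5->-7; stage.txt -5->-7; result -7.
  probe.gen: runs — stage.txt -5->-7; result 2.
  model.gen: runs — probe.gen 4->2; stage.txt -5->-7; result 2.
  parser.gen: runs — probe.gen 4->2; model.gen 4->2; result 2.
  assets.gen: runs — stage.txt -5->-7; parser.gen 4->2; result -9 (same value as before).
  delta.gen: checked — values it read are unchanged (opt.txt unchanged, assets.gen unchanged); reused cached 81 without running.
  gamma.gen: runs — audit.gen -5->-7; result 81 (same value as before).

Key observation: the cutoff stops propagation at delta.gen — its inputs' values are unchanged, so it reuses its cache.

Marked dirty: assets.gen, audit.gen, delta.gen, gamma.gen, model.gen, parser.gen, probe.gen.
Target commands that run: assets.gen, audit.gen, gamma.gen, model.gen, parser.gen, probe.gen — 6 in total.
Checked but reused from cache: delta.gen.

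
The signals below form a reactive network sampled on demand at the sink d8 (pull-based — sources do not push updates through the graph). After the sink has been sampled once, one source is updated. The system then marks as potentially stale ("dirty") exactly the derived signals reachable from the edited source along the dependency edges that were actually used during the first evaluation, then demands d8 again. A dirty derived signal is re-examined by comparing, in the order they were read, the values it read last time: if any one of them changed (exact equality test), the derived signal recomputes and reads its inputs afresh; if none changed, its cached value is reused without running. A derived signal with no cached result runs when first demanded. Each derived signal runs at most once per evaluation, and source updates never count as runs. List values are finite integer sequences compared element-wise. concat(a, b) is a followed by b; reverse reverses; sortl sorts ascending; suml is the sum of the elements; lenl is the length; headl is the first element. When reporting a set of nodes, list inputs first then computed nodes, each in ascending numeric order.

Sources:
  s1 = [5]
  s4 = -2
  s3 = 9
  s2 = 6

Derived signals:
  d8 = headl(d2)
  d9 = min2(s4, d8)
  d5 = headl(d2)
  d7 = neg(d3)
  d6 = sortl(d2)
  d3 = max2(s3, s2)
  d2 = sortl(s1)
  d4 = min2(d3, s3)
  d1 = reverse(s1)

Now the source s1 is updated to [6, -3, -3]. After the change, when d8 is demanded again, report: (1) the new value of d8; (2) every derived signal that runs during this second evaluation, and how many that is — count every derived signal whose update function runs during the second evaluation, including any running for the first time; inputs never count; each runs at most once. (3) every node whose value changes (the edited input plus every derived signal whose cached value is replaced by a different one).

d8 now evaluates to -3.
Run set: d2, d8 (2 run).
Changed values: s1, d2, d8.

Initial pass — values computed on the first demand:
  d2 = sortl([5]) = [5]
  d8 = headl([5]) = 5

Second demand — change propagation:
  d2: re-runs because s1 [5]->[6, -3, -3]; new result [-3, -3, 6].
  d8: re-runs because d2 [5]->[-3, -3, 6]; new result -3.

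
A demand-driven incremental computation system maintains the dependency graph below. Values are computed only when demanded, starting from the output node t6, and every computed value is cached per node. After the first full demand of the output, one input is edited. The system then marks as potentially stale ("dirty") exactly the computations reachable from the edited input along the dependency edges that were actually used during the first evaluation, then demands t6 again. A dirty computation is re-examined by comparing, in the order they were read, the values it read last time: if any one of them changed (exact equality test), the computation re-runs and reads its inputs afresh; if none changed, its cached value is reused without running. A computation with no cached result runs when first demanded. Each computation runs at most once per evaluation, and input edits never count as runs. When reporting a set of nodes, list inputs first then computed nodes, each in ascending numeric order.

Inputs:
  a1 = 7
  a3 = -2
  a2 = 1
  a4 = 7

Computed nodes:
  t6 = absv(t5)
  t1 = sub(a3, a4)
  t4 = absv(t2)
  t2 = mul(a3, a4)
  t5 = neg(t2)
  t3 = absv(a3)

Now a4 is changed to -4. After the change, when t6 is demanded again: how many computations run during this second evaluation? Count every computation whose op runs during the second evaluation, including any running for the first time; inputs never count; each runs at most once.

First evaluation (everything demanded from the output):
  t2 = mul(-2, 7) = -14
  t5 = neg(-14) = 14
  t6 = absv(14) = 14

Propagation after the edit:
  t2: runs — a4 7->-4; result 8.
  t5: runs — t2 -14->8; result -8.
  t6: runs — t5 14->-8; result 8.

Computations that run: t2, t5, t6 — 3 in total.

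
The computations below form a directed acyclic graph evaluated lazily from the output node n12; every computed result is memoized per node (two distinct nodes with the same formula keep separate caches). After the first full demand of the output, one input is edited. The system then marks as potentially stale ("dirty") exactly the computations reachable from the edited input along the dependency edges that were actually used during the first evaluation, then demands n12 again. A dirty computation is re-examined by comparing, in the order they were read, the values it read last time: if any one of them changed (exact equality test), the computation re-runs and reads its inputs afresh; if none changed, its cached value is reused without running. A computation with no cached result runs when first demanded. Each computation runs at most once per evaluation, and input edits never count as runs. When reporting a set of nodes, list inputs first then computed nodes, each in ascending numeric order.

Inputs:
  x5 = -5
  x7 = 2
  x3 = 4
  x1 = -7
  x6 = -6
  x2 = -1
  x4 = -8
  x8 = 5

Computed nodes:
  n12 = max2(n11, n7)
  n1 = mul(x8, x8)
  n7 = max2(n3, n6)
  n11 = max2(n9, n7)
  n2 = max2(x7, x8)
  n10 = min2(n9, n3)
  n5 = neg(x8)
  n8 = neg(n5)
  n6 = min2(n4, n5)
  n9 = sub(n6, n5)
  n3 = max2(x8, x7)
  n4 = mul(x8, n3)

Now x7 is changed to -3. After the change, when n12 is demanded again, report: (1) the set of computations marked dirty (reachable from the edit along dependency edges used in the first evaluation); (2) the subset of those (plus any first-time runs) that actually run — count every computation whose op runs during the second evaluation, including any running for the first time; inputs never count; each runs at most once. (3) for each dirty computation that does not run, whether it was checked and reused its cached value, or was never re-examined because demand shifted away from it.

The edit dirties: n3, n4, n6, n7, n9, n11, n12.
1 computations run: n3.
Cache hits after checking: n4, n6, n7, n9, n11, n12.
Note the absorption at n3: it re-runs yet its value is the same, leaving the output's value untouched.

First demand of the output computes:
  n3 = max2(5, 2) = 5
  n4 = mul(5, 5) = 25
  n5 = neg(5) = -5
  n6 = min2(25, -5) = -5
  n7 = max2(5, -5) = 5
  n9 = sub(-5, -5) = 0
  n11 = max2(0, 5) = 5
  n12 = max2(5, 5) = 5

After the edit, cleaning proceeds:
  n3: a read changed (x7 2->-3) — executes, giving 5 — identical to its old value.
  n4: dirty, but its reads are unchanged (x8 unchanged, n3 unchanged); cached 25 stands.
  n6: dirty, but its reads are unchanged (n4 unchanged, n5 unchanged); cached -5 stands.
  n7: dirty, but its reads are unchanged (n3 unchanged, n6 unchanged); cached 5 stands.
  n9: dirty, but its reads are unchanged (n6 unchanged, n5 unchanged); cached 0 stands.
  n11: dirty, but its reads are unchanged (n9 unchanged, n7 unchanged); cached 5 stands.
  n12: dirty, but its reads are unchanged (n11 unchanged, n7 unchanged); cached 5 stands.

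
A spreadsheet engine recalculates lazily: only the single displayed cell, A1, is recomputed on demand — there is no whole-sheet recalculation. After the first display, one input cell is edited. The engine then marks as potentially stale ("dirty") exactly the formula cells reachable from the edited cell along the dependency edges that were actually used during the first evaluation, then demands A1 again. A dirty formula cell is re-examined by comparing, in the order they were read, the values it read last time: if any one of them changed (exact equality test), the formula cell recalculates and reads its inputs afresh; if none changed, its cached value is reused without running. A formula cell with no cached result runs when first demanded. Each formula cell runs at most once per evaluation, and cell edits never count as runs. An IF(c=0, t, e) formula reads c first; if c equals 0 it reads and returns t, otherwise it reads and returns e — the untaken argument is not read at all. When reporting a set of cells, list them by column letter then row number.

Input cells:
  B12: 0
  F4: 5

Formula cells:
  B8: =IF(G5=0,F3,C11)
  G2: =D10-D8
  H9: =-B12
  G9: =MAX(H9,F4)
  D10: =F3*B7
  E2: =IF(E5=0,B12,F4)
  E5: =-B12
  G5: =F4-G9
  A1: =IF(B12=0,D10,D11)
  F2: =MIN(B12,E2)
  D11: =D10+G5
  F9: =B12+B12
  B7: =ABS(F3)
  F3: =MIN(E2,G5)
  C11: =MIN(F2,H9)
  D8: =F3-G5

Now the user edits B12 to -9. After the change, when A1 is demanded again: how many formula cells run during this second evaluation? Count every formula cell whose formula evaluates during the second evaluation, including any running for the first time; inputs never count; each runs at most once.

Formula cells that run: A1, B7, D10, D11, E2, E5, F3, G5, G9, H9 — 10 in total.
Key observation: a condition flipped, so demand reaches new nodes — D11 runs for the first time.

First evaluation (everything demanded from the output):
  E5 = -(0) = 0
  E2 = IF(E5=0: E5=0 -> then branch B12) = 0
  H9 = -(0) = 0
  G9 = MAX(0, 5) = 5
  G5 = 5 - 5 = 0
  F3 = MIN(0, 0) = 0
  B7 = ABS(0) = 0
  D10 = 0 * 0 = 0
  A1 = IF(B12=0: B12=0 -> then branch D10) = 0

Propagation after the edit:
  E5: runs — B12 0->-9; result 9.
  E2: runs — E5 0->9; B12 0->-9; result 5.
  H9: runs — B12 0->-9; result 9.
  G9: runs — H9 0->9; result 9.
  G5: runs — G9 5->9; result -4.
  F3: runs — E2 0->5; G5 0->-4; result -4.
  B7: runs — F3 0->-4; result 4.
  D10: runs — F3 0->-4; B7 0->4; result -16.
  D11: demanded for the first time — runs, produces -20.
  A1: runs — B12 0->-9; D10 0->-16; result -20.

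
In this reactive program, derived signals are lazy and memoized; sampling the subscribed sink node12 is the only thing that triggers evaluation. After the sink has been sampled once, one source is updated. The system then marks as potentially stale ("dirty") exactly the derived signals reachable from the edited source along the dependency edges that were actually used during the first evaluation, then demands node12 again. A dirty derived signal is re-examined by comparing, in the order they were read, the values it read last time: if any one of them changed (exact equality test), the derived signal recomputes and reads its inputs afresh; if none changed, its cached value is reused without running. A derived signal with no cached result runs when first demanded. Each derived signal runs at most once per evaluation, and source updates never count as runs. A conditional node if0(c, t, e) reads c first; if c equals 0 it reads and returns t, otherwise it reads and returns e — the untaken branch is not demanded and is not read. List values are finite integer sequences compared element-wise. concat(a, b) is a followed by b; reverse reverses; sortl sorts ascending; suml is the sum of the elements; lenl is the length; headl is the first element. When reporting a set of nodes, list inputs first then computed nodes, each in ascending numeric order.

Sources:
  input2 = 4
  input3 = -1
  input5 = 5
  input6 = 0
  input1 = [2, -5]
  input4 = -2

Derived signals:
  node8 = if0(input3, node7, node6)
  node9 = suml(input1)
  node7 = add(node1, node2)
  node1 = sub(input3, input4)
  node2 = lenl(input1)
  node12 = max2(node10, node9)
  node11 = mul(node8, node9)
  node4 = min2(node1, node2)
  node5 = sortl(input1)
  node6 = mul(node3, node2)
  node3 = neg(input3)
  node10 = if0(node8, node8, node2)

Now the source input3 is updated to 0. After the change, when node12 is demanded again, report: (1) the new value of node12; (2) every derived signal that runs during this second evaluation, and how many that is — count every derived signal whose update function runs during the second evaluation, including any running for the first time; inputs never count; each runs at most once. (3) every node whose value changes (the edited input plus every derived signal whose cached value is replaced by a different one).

Demanding node12 again yields 2.
4 derived signals run: node1, node7, node8, node10.
The nodes whose values change: input3, node8.
Note the branch switch — demand abandons node3, node6, which are never re-examined.

First demand of the output computes:
  node2 = lenl([2, -5]) = 2
  node3 = neg(-1) = 1
  node6 = mul(1, 2) = 2
  node8 = if0(input3=-1 -> else branch node6) = 2
  node9 = suml([2, -5]) = -3
  node10 = if0(node8=2 -> else branch node2) = 2
  node12 = max2(2, -3) = 2

After the edit, cleaning proceeds:
  node1: had never run; runs now, result 2.
  node3: stays stale; no demand reaches it after the flip.
  node6: stays stale; no demand reaches it after the flip.
  node7: had never run; runs now, result 4.
  node8: a read changed (input3 -1->0) — executes, giving 4.
  node10: a read changed (node8 2->4) — executes, giving 2 — identical to its old value.
  node12: dirty, but its reads are unchanged (node10 unchanged, node9 unchanged); cached 2 stands.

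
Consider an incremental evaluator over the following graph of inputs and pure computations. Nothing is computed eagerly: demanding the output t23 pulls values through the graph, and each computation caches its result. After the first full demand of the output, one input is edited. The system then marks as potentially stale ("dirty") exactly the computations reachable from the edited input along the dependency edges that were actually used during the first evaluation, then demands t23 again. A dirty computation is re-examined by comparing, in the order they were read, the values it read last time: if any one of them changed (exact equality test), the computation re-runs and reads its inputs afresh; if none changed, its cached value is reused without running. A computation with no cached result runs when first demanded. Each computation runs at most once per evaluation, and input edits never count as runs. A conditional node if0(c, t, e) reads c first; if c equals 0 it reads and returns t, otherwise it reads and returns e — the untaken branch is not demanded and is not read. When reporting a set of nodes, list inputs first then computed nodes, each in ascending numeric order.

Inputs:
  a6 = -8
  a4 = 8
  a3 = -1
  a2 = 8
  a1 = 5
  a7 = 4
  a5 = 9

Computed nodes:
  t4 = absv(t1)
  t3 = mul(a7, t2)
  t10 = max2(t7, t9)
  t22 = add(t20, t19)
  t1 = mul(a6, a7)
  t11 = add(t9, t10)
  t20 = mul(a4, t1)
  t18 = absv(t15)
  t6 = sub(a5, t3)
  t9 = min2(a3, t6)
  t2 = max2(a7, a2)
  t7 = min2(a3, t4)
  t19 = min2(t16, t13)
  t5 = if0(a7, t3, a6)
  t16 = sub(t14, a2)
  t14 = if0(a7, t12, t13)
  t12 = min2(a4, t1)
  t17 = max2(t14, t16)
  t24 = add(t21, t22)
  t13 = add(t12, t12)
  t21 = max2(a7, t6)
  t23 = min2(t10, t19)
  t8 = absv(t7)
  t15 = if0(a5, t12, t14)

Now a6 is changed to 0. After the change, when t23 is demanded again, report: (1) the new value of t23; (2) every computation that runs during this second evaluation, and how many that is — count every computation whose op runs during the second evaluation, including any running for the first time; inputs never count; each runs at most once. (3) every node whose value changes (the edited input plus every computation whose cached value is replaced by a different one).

t23 now evaluates to -8.
Run set: t1, t4, t7, t12, t13, t14, t16, t19, t23 (9 run).
Changed values: a6, t1, t4, t12, t13, t14, t16, t19, t23.
The important point: at t10 every value read last time is unchanged, so the dirty flag clears without a run.

Initial pass — values computed on the first demand:
  t1 = mul(-8, 4) = -32
  t2 = max2(4, 8) = 8
  t3 = mul(4, 8) = 32
  t4 = absv(-32) = 32
  t6 = sub(9, 32) = -23
  t7 = min2(-1, 32) = -1
  t9 = min2(-1, -23) = -23
  t10 = max2(-1, -23) = -1
  t12 = min2(8, -32) = -32
  t13 = add(-32, -32) = -64
  t14 = if0(a7=4 -> else branch t13) = -64
  t16 = sub(-64, 8) = -72
  t19 = min2(-72, -64) = -72
  t23 = min2(-1, -72) = -72

Second demand — change propagation:
  t1: re-runs because a6 -8->0; new result 0.
  t4: re-runs because t1 -32->0; new result 0.
  t7: re-runs because t4 32->0; new result -1 (unchanged).
  t10: re-examined; everything it read last time is the same (t7 unchanged, t9 unchanged) — cache -1 kept, no run.
  t12: re-runs because t1 -32->0; new result 0.
  t13: re-runs because t12 -32->0; t12 -32->0; new result 0.
  t14: re-runs because t13 -64->0; new result 0.
  t16: re-runs because t14 -64->0; new result -8.
  t19: re-runs because t16 -72->-8; t13 -64->0; new result -8.
  t23: re-runs because t19 -72->-8; new result -8.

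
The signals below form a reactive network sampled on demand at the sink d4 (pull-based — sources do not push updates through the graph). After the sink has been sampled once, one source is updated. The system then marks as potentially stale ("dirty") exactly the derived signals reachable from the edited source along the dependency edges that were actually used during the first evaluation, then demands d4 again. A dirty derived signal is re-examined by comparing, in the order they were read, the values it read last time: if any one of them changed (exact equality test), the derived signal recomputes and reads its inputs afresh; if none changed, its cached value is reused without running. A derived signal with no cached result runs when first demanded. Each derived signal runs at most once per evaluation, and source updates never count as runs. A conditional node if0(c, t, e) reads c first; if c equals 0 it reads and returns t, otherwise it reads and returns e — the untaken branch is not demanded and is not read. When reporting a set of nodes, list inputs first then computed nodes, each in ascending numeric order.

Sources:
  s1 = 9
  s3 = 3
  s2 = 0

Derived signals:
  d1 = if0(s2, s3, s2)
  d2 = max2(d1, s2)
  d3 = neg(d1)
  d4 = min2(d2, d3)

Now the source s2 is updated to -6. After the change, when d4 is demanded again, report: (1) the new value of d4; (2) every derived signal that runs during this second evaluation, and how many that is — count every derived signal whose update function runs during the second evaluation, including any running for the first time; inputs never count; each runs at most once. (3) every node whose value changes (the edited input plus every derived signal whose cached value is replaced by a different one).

Initial pass — values computed on the first demand:
  d1 = if0(s2=0 -> then branch s3) = 3
  d2 = max2(3, 0) = 3
  d3 = neg(3) = -3
  d4 = min2(3, -3) = -3

Second demand — change propagation:
  d1: re-runs because s2 0->-6; new result -6.
  d2: re-runs because d1 3->-6; s2 0->-6; new result -6.
  d3: re-runs because d1 3->-6; new result 6.
  d4: re-runs because d2 3->-6; d3 -3->6; new result -6.

d4 now evaluates to -6.
Run set: d1, d2, d3, d4 (4 run).
Changed values: s2, d1, d2, d3, d4.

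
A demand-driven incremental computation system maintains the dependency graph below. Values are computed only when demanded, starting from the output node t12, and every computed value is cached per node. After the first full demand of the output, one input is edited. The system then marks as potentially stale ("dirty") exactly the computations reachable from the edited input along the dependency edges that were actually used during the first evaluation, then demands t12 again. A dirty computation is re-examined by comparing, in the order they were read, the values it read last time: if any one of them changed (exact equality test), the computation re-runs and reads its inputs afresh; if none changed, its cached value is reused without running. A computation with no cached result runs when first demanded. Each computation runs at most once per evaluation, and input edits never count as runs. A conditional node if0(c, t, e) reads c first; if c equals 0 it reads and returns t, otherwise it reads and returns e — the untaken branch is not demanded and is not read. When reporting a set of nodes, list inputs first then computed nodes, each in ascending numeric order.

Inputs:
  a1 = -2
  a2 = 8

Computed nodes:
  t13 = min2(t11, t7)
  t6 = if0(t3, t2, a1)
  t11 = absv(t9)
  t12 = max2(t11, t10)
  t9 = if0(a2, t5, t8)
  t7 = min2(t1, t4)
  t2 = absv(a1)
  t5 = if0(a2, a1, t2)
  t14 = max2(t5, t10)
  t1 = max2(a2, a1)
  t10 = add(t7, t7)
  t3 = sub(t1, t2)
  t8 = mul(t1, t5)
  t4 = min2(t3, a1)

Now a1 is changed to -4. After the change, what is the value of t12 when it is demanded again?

New value of t12: 32.

First evaluation (everything demanded from the output):
  t1 = max2(8, -2) = 8
  t2 = absv(-2) = 2
  t3 = sub(8, 2) = 6
  t4 = min2(6, -2) = -2
  t5 = if0(a2=8 -> else branch t2) = 2
  t7 = min2(8, -2) = -2
  t8 = mul(8, 2) = 16
  t9 = if0(a2=8 -> else branch t8) = 16
  t10 = add(-2, -2) = -4
  t11 = absv(16) = 16
  t12 = max2(16, -4) = 16

Propagation after the edit:
  t1: runs — a1 -2->-4; result 8 (same value as before).
  t2: runs — a1 -2->-4; result 4.
  t3: runs — t2 2->4; result 4.
  t4: runs — t3 6->4; a1 -2->-4; result -4.
  t5: runs — t2 2->4; result 4.
  t7: runs — t4 -2->-4; result -4.
  t8: runs — t5 2->4; result 32.
  t9: runs — t8 16->32; result 32.
  t10: runs — t7 -2->-4; t7 -2->-4; result -8.
  t11: runs — t9 16->32; result 32.
  t12: runs — t11 16->32; t10 -4->-8; result 32.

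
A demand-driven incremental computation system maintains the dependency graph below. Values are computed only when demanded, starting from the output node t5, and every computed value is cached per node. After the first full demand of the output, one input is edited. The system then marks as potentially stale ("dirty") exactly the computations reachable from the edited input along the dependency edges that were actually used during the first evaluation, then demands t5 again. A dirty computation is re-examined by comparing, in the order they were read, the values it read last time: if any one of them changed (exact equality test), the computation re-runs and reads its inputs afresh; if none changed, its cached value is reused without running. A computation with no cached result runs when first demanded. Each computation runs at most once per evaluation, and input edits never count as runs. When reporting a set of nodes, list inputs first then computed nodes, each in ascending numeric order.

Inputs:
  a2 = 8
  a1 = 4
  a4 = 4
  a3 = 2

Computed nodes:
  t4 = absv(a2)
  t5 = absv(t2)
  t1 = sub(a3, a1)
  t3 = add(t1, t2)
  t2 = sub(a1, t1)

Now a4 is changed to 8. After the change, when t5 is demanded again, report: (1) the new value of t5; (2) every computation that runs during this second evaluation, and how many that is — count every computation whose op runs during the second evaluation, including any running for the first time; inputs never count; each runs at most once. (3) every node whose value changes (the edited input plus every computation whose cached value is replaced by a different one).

New value of t5: 6.
Computations that run: none — 0 in total.
Values that change: a4.
Key observation: a4 is never demanded by the output, so the edit triggers no recomputation at all.

First evaluation (everything demanded from the output):
  t1 = sub(2, 4) = -2
  t2 = sub(4, -2) = 6
  t5 = absv(6) = 6

Propagation after the edit:
  a4 feeds no computation that the output demands — nothing is marked dirty and nothing runs.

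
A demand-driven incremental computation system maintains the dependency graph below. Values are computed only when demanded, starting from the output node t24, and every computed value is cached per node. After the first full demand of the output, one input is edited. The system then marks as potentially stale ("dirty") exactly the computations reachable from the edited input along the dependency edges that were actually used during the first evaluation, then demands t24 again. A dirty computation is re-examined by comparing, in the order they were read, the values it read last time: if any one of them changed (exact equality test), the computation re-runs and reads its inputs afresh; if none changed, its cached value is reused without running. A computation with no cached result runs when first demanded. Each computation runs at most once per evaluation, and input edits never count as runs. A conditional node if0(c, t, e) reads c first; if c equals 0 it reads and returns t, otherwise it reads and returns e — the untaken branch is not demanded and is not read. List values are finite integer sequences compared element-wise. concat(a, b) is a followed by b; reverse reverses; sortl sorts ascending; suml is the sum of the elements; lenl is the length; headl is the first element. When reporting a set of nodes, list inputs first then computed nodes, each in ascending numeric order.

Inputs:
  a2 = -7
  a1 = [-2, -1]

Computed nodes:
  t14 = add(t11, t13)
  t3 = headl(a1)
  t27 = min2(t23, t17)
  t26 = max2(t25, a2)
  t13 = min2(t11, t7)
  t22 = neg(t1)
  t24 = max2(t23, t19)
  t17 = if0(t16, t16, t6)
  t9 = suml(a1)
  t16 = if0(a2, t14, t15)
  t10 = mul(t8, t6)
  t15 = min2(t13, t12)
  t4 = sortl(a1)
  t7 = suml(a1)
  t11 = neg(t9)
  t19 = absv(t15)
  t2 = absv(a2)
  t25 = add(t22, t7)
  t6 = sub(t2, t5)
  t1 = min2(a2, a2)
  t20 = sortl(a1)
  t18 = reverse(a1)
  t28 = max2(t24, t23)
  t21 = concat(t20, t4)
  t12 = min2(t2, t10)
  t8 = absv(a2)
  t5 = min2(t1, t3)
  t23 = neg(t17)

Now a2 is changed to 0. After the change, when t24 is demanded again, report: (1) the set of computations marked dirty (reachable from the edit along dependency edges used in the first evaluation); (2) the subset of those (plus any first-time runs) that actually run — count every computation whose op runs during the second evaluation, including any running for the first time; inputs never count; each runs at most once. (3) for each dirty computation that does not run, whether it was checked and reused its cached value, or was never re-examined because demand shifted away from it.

First evaluation (everything demanded from the output):
  t1 = min2(-7, -7) = -7
  t2 = absv(-7) = 7
  t3 = headl([-2, -1]) = -2
  t5 = min2(-7, -2) = -7
  t6 = sub(7, -7) = 14
  t7 = suml([-2, -1]) = -3
  t8 = absv(-7) = 7
  t9 = suml([-2, -1]) = -3
  t10 = mul(7, 14) = 98
  t11 = neg(-3) = 3
  t12 = min2(7, 98) = 7
  t13 = min2(3, -3) = -3
  t15 = min2(-3, 7) = -3
  t16 = if0(a2=-7 -> else branch t15) = -3
  t17 = if0(t16=-3 -> else branch t6) = 14
  t19 = absv(-3) = 3
  t23 = neg(14) = -14
  t24 = max2(-14, 3) = 3

Propagation after the edit:
  t1: runs — a2 -7->0; a2 -7->0; result 0.
  t2: runs — a2 -7->0; result 0.
  t5: runs — t1 -7->0; result -2.
  t6: runs — t2 7->0; t5 -7->-2; result 2.
  t8: runs — a2 -7->0; result 0.
  t10: runs — t8 7->0; t6 14->2; result 0.
  t12: runs — t2 7->0; t10 98->0; result 0.
  t14: demanded for the first time — runs, produces 0.
  t15: runs — t12 7->0; result -3 (same value as before).
  t16: runs — a2 -7->0; result 0.
  t17: runs — t16 -3->0; t6 14->2; result 0.
  t19: checked — values it read are unchanged (t15 unchanged); reused cached 3 without running.
  t23: runs — t17 14->0; result 0.
  t24: runs — t23 -14->0; result 3 (same value as before).

Key observation: a condition flipped, so demand reaches new nodes — t14 runs for the first time.

Marked dirty: t1, t2, t5, t6, t8, t10, t12, t15, t16, t17, t19, t23, t24.
Computations that run: t1, t2, t5, t6, t8, t10, t12, t14, t15, t16, t17, t23, t24 — 13 in total.
Checked but reused from cache: t19.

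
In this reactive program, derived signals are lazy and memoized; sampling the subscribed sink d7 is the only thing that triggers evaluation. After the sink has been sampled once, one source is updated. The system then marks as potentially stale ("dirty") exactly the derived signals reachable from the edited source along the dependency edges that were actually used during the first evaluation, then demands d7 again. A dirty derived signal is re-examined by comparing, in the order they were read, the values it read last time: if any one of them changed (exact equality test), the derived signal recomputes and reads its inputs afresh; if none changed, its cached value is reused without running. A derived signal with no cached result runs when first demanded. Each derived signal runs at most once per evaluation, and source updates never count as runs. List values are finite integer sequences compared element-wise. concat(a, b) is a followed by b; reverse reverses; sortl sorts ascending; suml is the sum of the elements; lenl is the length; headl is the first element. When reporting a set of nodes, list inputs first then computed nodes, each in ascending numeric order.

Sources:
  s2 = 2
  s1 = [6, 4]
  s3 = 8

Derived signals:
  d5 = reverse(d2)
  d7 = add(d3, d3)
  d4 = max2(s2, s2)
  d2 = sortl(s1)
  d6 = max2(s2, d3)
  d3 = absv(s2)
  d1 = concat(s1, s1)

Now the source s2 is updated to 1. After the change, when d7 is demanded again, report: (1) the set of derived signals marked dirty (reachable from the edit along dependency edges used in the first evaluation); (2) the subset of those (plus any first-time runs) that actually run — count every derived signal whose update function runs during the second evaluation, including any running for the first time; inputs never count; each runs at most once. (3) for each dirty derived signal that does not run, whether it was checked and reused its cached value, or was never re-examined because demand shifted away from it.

The edit dirties: d3, d7.
2 derived signals run: d3, d7.
No dirty derived signal escaped a run.

First demand of the output computes:
  d3 = absv(2) = 2
  d7 = add(2, 2) = 4

After the edit, cleaning proceeds:
  d3: a read changed (s2 2->1) — executes, giving 1.
  d7: a read changed (d3 2->1; d3 2->1) — executes, giving 2.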